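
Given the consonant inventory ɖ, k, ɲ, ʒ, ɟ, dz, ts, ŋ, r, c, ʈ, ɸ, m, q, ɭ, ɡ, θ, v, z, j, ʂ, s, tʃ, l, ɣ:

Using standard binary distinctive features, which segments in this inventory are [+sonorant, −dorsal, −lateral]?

r, m

Eliminate segments failing any feature: /ɖ, k, ʒ, ɟ, dz, ts, c, ʈ, ɸ, q, ɡ, θ, v, z, ʂ, s, tʃ, ɣ/ are [−sonorant]; /ɲ, ŋ, j/ are [+dorsal]; /ɭ, l/ are [+lateral]. The remaining /r, m/ satisfy [+sonorant], [−dorsal], [−lateral].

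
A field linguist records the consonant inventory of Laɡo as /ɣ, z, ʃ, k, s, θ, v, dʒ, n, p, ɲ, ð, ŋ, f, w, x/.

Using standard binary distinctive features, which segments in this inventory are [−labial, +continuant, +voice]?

Among the inventory, the [−labial] segments are /ɣ, z, ʃ, k, s, θ, dʒ, n, ɲ, ð, ŋ, x/.
Among these, [+continuant] gives /ɣ, z, ʃ, s, θ, ð, x/.
Among these, [+voice] leaves /ɣ, z, ð/.

ɣ, z, ð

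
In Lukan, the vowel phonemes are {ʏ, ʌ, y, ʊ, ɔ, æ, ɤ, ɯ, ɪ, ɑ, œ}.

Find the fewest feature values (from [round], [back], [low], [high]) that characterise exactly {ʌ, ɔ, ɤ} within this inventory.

/ʌ, ɔ, ɤ/ are all [−high], [−low], [+back], and no other segment in the inventory matches all three values. Dropping any one of them over-generates: [−low, +back] alone would also admit /ʊ, ɯ/; [−high, +back] alone would also admit /ɑ/; [−high, −low] alone would also admit /œ/. No other combination of two listed features picks out exactly this set either, so fewer than three features will not do.

[−high, −low, +back]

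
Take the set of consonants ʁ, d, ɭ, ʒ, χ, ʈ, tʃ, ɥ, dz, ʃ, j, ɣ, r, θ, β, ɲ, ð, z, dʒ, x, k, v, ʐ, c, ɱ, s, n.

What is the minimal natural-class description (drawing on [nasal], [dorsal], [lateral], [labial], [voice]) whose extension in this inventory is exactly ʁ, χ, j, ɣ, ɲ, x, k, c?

The class [−labial], [+dorsal] has exactly /ʁ, χ, j, ɣ, ɲ, x, k, c/ as its extension in this inventory. No smaller conjunction from the listed features achieves this: [+dorsal] alone would also admit /ɥ/; [−labial] alone would also admit /d, ɭ, ʒ, ʈ, …/; and checking the remaining single features turns up none with this extension.

[−labial, +dorsal]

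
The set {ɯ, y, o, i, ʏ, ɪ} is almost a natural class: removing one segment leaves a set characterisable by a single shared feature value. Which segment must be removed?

/y, ʏ, i, ɪ, ɯ/ are all [+high], but /o/ (mid back rounded tense vowel) is [-high]. No other single segment can be removed to leave a set sharing one feature value that the removed segment lacks, so /o/ is the odd one out.

o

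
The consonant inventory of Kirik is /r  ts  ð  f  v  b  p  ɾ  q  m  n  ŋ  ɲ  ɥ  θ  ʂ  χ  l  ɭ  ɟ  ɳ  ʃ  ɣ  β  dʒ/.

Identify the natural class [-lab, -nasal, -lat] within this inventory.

r, ts, ð, ɾ, q, θ, ʂ, χ, ɟ, ʃ, ɣ, dʒ

Checking each segment against [-labial], [-nasal], [-lateral]: /r/ (alveolar trill), /ts/ (voiceless alveolar affricate), /ð/ (voiced dental fricative), /ɾ/ (alveolar tap), /q/ (voiceless uvular stop), /θ/ (voiceless dental fricative), among others, satisfy every feature; every other segment in the inventory fails at least one.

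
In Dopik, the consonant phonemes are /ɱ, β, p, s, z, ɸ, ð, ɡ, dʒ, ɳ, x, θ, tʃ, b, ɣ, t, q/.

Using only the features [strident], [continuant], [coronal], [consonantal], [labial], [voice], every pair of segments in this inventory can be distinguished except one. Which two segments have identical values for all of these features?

b, ɱ

Both /b/ and /ɱ/ are [-strident], [-continuant], [-coronal], [+consonantal], [+labial], [+voice]. Since the list omits [sonorant] and [nasal] — which do distinguish the voiced bilabial stop from the labiodental nasal — this pair collapses; all other pairs remain distinct.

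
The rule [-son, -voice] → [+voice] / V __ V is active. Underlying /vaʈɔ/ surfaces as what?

/ʈ/ satisfies [-son, -voice] and sits in V __ V. The [+voice] counterpart of the voiceless retroflex stop is /ɖ/. Other segments in /vaʈɔ/ either fail the structural description or are not in the environment, so the surface form is [vaɖɔ].

[vaɖɔ]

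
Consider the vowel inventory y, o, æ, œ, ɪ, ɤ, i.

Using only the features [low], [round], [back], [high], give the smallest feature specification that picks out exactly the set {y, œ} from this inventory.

/y, œ/ are all [−back], [+round], and no other segment in the inventory matches both values. Dropping any one of them over-generates: [+round] alone would also admit /o/; [−back] alone would also admit /æ, ɪ, i/. No other single listed feature picks out exactly this set either, so fewer than two features will not do.

[−back, +round]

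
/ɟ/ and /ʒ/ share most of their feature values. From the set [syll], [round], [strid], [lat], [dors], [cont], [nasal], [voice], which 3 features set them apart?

/ɟ/ is the voiced palatal stop and /ʒ/ is the voiced postalveolar fricative. Both are [−syllabic], [−round], [−lateral], [−nasal], [+voice]. /ɟ/ is [−continuant] while /ʒ/ is [+continuant]; /ɟ/ is [−strident] while /ʒ/ is [+strident]; /ɟ/ is [+dorsal] while /ʒ/ is [−dorsal], so the distinguishing features are [continuant], [strident], [dorsal].

[continuant], [strident], [dorsal]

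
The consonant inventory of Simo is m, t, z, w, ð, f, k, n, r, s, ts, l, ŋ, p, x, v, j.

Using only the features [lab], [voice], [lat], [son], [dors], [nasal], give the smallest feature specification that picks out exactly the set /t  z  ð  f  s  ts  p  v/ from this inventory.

Every target segment is [-sonorant], [-dorsal]; each remaining inventory member fails at least one of these. Each conjunct is needed — [-dorsal] alone would also admit /m, n, r, l/; [-sonorant] alone would also admit /k, x/ — and no other single listed feature has exactly this extension, so two is the minimum.

[-son, -dors]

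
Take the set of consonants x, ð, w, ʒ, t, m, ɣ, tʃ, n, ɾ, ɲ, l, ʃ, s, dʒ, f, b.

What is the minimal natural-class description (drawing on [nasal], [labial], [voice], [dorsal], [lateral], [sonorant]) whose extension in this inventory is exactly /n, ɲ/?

[+nasal, −labial]

/n, ɲ/ are all [+nasal], [−labial], and no other segment in the inventory matches both values. Dropping any one of them over-generates: [−labial] alone would also admit /x, ð, ʒ, t, …/; [+nasal] alone would also admit /m/. No other single listed feature picks out exactly this set either, so fewer than two features will not do.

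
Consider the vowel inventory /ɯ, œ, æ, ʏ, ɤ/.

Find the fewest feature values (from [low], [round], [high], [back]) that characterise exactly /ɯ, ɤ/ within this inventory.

[+back]

Every target segment is [+back] and no other inventory member is, so one feature is enough.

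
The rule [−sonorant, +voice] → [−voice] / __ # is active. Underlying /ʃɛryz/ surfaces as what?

[ʃɛrys]

The only segment in the rule's environment that also matches [−sonorant, +voice] is /z/. Applying [−voice] turns the voiced alveolar fricative into /s/ (voiceless alveolar fricative), giving [ʃɛrys].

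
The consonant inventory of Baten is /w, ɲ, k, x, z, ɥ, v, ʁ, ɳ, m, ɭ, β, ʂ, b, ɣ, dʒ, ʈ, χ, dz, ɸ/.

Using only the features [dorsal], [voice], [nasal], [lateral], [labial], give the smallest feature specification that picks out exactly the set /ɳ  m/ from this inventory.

[+nasal, −dorsal]

/ɳ, m/ are all [+nasal], [−dorsal], and no other segment in the inventory matches both values. Dropping any one of them over-generates: [−dorsal] alone would also admit /z, v, ɭ, β, …/; [+nasal] alone would also admit /ɲ/. No other single listed feature picks out exactly this set either, so fewer than two features will not do.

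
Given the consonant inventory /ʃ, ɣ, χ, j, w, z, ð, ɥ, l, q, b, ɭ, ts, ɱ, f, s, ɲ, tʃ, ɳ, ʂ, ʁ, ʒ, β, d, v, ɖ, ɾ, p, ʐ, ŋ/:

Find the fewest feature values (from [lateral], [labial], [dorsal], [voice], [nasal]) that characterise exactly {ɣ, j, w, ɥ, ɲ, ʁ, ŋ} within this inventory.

[+voice, +dorsal]

/ɣ, j, w, ɥ, ɲ, ʁ, ŋ/ are all [+voice], [+dorsal], and no other segment in the inventory matches both values. Dropping any one of them over-generates: [+dorsal] alone would also admit /χ, q/; [+voice] alone would also admit /z, ð, l, b, …/. No other single listed feature picks out exactly this set either, so fewer than two features will not do.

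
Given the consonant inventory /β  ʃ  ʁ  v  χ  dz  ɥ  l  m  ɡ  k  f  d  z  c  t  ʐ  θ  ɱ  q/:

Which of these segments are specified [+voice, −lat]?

Eliminate segments failing any feature: /ʃ, χ, k, f, c, t, θ, q/ are [−voice]; /l/ is [+lateral]. The remaining /β, ʁ, v, dz, ɥ, m, ɡ, d, z, ʐ, ɱ/ satisfy [+voice], [−lateral].

β, ʁ, v, dz, ɥ, m, ɡ, d, z, ʐ, ɱ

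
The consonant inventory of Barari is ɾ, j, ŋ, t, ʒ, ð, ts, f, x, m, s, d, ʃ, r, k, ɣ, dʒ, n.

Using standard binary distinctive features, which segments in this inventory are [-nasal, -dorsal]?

ɾ, t, ʒ, ð, ts, f, s, d, ʃ, r, dʒ

Checking each segment against [-nasal], [-dorsal]: /ɾ/ (alveolar tap), /t/ (voiceless alveolar stop), /ʒ/ (voiced postalveolar fricative), /ð/ (voiced dental fricative), /ts/ (voiceless alveolar affricate), /f/ (voiceless labiodental fricative), among others, satisfy every feature; every other segment in the inventory fails at least one.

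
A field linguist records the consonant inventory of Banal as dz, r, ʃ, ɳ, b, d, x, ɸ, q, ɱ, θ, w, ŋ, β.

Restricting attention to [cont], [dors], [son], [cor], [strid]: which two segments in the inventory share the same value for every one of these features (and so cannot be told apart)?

Both /ɸ/ and /β/ are [+continuant], [−dorsal], [−sonorant], [−coronal], [−strident]. Since the list omits [voice] — which does distinguish the voiceless bilabial fricative from the voiced bilabial fricative — this pair collapses; all other pairs remain distinct.

ɸ, β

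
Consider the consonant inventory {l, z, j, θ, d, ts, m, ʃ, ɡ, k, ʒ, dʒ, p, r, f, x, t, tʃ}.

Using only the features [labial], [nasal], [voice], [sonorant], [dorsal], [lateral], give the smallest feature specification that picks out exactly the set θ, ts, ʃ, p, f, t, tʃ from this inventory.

Every target segment is [−voice], [−dorsal]; each remaining inventory member fails at least one of these. Each conjunct is needed — [−dorsal] alone would also admit /l, z, d, m, …/; [−voice] alone would also admit /k, x/ — and no other single listed feature has exactly this extension, so two is the minimum.

[−voice, −dorsal]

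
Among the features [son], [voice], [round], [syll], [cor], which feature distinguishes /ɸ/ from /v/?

The two segments share [-sonorant], [-round], [-syllabic], [-coronal]. The only feature from the list on which they differ: /ɸ/ is [-voice] while /v/ is [+voice].

[voice]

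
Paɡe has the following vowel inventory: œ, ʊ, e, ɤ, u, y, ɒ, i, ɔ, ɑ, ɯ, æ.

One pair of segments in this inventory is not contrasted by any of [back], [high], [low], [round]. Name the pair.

On the given features, /ʊ/ and /u/ have an identical profile: [+back], [+high], [-low], [+round]. No other two segments in the inventory coincide on all 4 features. (They do differ in [tense], which is not among the given features.)

ʊ, u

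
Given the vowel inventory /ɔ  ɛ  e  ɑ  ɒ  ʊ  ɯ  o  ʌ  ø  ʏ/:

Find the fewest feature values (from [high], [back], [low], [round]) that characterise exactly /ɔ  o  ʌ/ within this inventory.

[−high, −low, +back]

The class [−high], [−low], [+back] has exactly /ɔ, o, ʌ/ as its extension in this inventory. No smaller conjunction from the listed features achieves this: [−low, +back] alone would also admit /ʊ, ɯ/; [−high, +back] alone would also admit /ɑ, ɒ/; [−high, −low] alone would also admit /ɛ, e, ø/; and checking the remaining two-feature bundles turns up none with this extension.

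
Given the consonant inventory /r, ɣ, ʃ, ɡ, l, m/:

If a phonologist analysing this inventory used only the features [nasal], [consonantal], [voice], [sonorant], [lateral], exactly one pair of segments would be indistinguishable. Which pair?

ɡ, ɣ

Both /ɡ/ and /ɣ/ are [-nasal], [+consonantal], [+voice], [-sonorant], [-lateral]. Since the list omits [continuant] — which does distinguish the voiced velar stop from the voiced velar fricative — this pair collapses; all other pairs remain distinct.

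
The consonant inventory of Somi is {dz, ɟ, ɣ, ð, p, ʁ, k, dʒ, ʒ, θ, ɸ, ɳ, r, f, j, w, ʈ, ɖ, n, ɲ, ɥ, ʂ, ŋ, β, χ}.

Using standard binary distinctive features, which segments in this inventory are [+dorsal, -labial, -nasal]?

ɟ, ɣ, ʁ, k, j, χ

The [+dorsal] segments are /ɟ, ɣ, ʁ, k, j, w, ɲ, ɥ, ŋ, χ/.
Within that set, [-labial] gives /ɟ, ɣ, ʁ, k, j, ɲ, ŋ, χ/.
Among these, [-nasal] leaves /ɟ, ɣ, ʁ, k, j, χ/.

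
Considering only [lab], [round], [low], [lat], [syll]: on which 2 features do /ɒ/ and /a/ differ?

[labial], [round]

/ɒ/ (low back rounded vowel) and /a/ (low unrounded vowel) agree on [+low], [−lateral], [+syllabic]. They differ on [labial] (/ɒ/ [+], /a/ [−]), [round] (/ɒ/ [+], /a/ [−]).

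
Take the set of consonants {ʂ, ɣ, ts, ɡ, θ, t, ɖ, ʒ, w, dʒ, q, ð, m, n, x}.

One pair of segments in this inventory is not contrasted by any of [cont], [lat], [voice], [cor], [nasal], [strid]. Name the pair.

ɣ, w

On the given features, /ɣ/ and /w/ have an identical profile: [+continuant], [-lateral], [+voice], [-coronal], [-nasal], [-strident]. No other two segments in the inventory coincide on all 6 features. (They do differ in [sonorant], [labial] and [round], which are not among the given features.)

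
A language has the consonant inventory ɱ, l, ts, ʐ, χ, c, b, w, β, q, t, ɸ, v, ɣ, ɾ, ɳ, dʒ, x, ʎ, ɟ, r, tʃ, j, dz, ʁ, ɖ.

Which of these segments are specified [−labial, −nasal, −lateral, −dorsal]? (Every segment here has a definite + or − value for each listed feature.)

Eliminate segments failing any feature: /ɱ, b, w, β, ɸ, v/ are [+labial]; /l, ʎ/ are [+lateral]; /χ, c, q, ɣ, x, ɟ, j, ʁ/ are [+dorsal]; /ɳ/ is [+nasal]. The remaining /ts, ʐ, t, ɾ, dʒ, r, tʃ, dz, ɖ/ satisfy [−labial], [−nasal], [−lateral], [−dorsal].

ts, ʐ, t, ɾ, dʒ, r, tʃ, dz, ɖ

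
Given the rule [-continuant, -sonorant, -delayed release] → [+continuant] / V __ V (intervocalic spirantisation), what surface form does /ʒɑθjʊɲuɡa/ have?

The only segment in the rule's environment that also matches [-continuant, -sonorant, -delayed release] is /ɡ/. Applying [+continuant] turns the voiced velar stop into /ɣ/ (voiced velar fricative), giving [ʒɑθjʊɲuɣa].

[ʒɑθjʊɲuɣa]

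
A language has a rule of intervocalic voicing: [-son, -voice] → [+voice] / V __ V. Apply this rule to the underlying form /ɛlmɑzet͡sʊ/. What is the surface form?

Only /t͡s/ occurs between two vowels (/e/ __ /ʊ/) and matches the structural description. It is a voiceless alveolar affricate, so [-son, -voice] holds; changing it to [+voice] with all other features held fixed yields /d͡z/ (voiced alveolar affricate). No other segment meets both the structural description and the environment, so the output is [ɛlmɑzed͡zʊ].

[ɛlmɑzed͡zʊ]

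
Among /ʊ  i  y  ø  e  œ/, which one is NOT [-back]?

/y, i, e, ø, œ/ are all [-back]; /ʊ/ (high back rounded lax vowel) is [+back].

ʊ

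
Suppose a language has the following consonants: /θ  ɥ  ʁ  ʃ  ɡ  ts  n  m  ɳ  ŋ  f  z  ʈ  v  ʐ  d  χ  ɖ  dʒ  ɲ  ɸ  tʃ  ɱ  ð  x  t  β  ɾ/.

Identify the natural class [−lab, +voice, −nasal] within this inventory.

ʁ, ɡ, z, ʐ, d, ɖ, dʒ, ð, ɾ

Eliminate segments failing any feature: /θ, ʃ, ts, ʈ, χ, tʃ, x, t/ are [−voice]; /ɥ, m, f, v, ɸ, ɱ, β/ are [+labial]; /n, ɳ, ŋ, ɲ/ are [+nasal]. The remaining /ʁ, ɡ, z, ʐ, d, ɖ, dʒ, ð, ɾ/ satisfy [−labial], [+voice], [−nasal].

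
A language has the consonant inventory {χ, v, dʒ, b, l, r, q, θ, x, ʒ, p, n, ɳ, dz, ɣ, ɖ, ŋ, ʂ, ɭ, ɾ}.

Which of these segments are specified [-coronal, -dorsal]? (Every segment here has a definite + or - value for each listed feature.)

v, b, p

Eliminate segments failing any feature: /χ, q, x, ɣ, ŋ/ are [+dorsal]; /dʒ, l, r, θ, ʒ, n, ɳ, dz, ɖ, ʂ, ɭ, ɾ/ are [+coronal]. The remaining /v, b, p/ satisfy [-coronal], [-dorsal].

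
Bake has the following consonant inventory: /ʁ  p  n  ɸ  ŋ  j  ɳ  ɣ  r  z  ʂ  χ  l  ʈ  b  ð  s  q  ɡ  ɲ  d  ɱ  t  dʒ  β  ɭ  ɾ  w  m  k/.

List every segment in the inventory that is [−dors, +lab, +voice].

Eliminate segments failing any feature: /ʁ, ŋ, j, ɣ, χ, q, ɡ, ɲ, w, k/ are [+dorsal]; /p, ɸ/ are [−voice]; /n, ɳ, r, z, ʂ, l, ʈ, ð, s, d, t, dʒ, ɭ, ɾ/ are [−labial]. The remaining /b, ɱ, β, m/ satisfy [−dorsal], [+labial], [+voice].

b, ɱ, β, m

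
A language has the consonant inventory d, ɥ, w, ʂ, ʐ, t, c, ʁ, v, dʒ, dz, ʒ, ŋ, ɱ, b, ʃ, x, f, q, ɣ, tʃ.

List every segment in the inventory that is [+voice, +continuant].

Eliminate segments failing any feature: /d, dʒ, dz, ŋ, ɱ, b/ are [-continuant]; /ʂ, t, c, ʃ, x, f, q, tʃ/ are [-voice]. The remaining /ɥ, w, ʐ, ʁ, v, ʒ, ɣ/ satisfy [+voice], [+continuant].

ɥ, w, ʐ, ʁ, v, ʒ, ɣ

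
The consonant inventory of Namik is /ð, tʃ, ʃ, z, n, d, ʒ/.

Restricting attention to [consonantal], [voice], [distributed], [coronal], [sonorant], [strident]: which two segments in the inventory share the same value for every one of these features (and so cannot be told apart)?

Both /ʃ/ and /tʃ/ are [+consonantal], [−voice], [+distributed], [+coronal], [−sonorant], [+strident]. Since the list omits [continuant] — which does distinguish the voiceless postalveolar fricative from the voiceless postalveolar affricate — this pair collapses; all other pairs remain distinct.

ʃ, tʃ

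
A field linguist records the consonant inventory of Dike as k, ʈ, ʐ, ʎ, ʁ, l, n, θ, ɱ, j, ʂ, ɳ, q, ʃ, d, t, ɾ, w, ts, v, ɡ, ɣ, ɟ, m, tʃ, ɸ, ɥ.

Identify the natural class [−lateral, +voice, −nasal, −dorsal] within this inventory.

The [−lateral] segments are /k, ʈ, ʐ, ʁ, n, θ, ɱ, j, ʂ, ɳ, q, ʃ, d, t, ɾ, w, ts, v, ɡ, ɣ, ɟ, m, tʃ, ɸ, ɥ/.
Within that set, [+voice] gives /ʐ, ʁ, n, ɱ, j, ɳ, d, ɾ, w, v, ɡ, ɣ, ɟ, m, ɥ/.
Intersecting with [−nasal] gives /ʐ, ʁ, j, d, ɾ, w, v, ɡ, ɣ, ɟ, ɥ/.
Within that set, [−dorsal] leaves /ʐ, d, ɾ, v/.

ʐ, d, ɾ, v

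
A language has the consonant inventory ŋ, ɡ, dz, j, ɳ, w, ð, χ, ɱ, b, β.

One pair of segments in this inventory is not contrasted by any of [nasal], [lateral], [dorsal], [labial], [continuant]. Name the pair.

j, χ

On the given features, /j/ and /χ/ have an identical profile: [−nasal], [−lateral], [+dorsal], [−labial], [+continuant]. No other two segments in the inventory coincide on all 5 features. (They do differ in [sonorant], [voice], [high] and [back], which are not among the given features.)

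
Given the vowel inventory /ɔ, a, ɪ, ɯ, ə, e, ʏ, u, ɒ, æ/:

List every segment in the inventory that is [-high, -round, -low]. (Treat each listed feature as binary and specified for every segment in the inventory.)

Checking each segment against [-high], [-round], [-low]: /ə/ (mid central vowel (schwa)), /e/ (mid front unrounded tense vowel) satisfy every feature; every other segment in the inventory fails at least one.

ə, e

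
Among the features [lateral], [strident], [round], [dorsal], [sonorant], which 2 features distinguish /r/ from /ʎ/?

The two segments share [−strident], [−round], [+sonorant]. The only features from the list on which they differ: /r/ is [−lateral] while /ʎ/ is [+lateral]; /r/ is [−dorsal] while /ʎ/ is [+dorsal].

[lateral], [dorsal]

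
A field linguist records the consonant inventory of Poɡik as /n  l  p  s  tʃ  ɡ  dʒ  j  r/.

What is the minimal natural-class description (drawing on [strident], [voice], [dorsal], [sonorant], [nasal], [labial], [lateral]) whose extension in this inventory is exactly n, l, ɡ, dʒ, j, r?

[+voice]

The target set is precisely the extension of [+voice] in this inventory.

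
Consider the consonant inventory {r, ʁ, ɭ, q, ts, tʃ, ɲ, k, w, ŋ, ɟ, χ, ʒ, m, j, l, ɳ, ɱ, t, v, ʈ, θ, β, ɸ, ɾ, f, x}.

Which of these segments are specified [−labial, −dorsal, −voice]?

ts, tʃ, t, ʈ, θ

Eliminate segments failing any feature: /r, ɭ, ʒ, l, ɳ, ɾ/ are [+voice]; /ʁ, q, ɲ, k, ŋ, ɟ, χ, j, x/ are [+dorsal]; /w, m, ɱ, v, β, ɸ, f/ are [+labial]. The remaining /ts, tʃ, t, ʈ, θ/ satisfy [−labial], [−dorsal], [−voice].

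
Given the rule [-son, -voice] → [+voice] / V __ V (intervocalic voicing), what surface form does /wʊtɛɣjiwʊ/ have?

[wʊdɛɣjiwʊ]

The only segment in the rule's environment that also matches [-son, -voice] is /t/. Applying [+voice] turns the voiceless alveolar stop into /d/ (voiced alveolar stop), giving [wʊdɛɣjiwʊ].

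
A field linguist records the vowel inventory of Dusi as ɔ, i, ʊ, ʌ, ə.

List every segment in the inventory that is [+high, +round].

Checking each segment against [+high], [+round]: /ʊ/ (high back rounded lax vowel) satisfies every feature; every other segment in the inventory fails at least one.

ʊ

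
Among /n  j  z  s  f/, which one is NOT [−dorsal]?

j

/j/ is the palatal glide, which is [+dorsal]; the rest — /s, f, n, z/ — are [−dorsal].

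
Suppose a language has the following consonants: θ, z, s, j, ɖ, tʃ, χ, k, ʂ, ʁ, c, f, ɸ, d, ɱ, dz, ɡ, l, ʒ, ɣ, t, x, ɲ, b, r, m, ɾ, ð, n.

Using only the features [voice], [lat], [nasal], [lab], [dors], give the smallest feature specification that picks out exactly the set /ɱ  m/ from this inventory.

[+nasal, +lab]

Every target segment is [+nasal], [+labial]; each remaining inventory member fails at least one of these. Each conjunct is needed — [+labial] alone would also admit /f, ɸ, b/; [+nasal] alone would also admit /ɲ, n/ — and no other single listed feature has exactly this extension, so two is the minimum.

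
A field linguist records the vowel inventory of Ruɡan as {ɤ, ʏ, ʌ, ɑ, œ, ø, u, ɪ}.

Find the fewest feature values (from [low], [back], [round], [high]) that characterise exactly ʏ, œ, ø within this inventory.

[−back, +round]

Every target segment is [−back], [+round]; each remaining inventory member fails at least one of these. Each conjunct is needed — [+round] alone would also admit /u/; [−back] alone would also admit /ɪ/ — and no other single listed feature has exactly this extension, so two is the minimum.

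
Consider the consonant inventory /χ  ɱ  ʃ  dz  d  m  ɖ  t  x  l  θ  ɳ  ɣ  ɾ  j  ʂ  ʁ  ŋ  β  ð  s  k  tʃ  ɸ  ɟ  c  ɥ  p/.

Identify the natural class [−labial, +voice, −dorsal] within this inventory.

First, the [−labial] segments are /χ, ʃ, dz, d, ɖ, t, x, l, θ, ɳ, ɣ, ɾ, j, ʂ, ʁ, ŋ, ð, s, k, tʃ, ɟ, c/.
Among these, [+voice] gives /dz, d, ɖ, l, ɳ, ɣ, ɾ, j, ʁ, ŋ, ð, ɟ/.
Intersecting with [−dorsal] leaves /dz, d, ɖ, l, ɳ, ɾ, ð/.

dz, d, ɖ, l, ɳ, ɾ, ð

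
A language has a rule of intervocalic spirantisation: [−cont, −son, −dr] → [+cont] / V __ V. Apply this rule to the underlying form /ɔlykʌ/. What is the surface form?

[ɔlyxʌ]

/k/ satisfies [−cont, −son, −dr] and sits in V __ V. The [+continuant] counterpart of the voiceless velar stop is /x/. Other segments in /ɔlykʌ/ either fail the structural description or are not in the environment, so the surface form is [ɔlyxʌ].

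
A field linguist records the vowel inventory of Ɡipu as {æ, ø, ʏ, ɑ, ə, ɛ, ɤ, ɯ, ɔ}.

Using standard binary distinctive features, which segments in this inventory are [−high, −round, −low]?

The [−high] segments are /æ, ø, ɑ, ə, ɛ, ɤ, ɔ/.
Within that set, [−round] gives /æ, ɑ, ə, ɛ, ɤ/.
Then [−low] leaves /ə, ɛ, ɤ/.

ə, ɛ, ɤ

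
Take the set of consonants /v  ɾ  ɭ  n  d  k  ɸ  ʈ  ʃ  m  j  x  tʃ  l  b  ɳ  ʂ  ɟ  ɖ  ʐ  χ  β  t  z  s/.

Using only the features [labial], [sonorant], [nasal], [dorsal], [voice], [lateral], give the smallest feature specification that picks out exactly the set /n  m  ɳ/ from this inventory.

The target set is precisely the extension of [+nasal] in this inventory.

[+nasal]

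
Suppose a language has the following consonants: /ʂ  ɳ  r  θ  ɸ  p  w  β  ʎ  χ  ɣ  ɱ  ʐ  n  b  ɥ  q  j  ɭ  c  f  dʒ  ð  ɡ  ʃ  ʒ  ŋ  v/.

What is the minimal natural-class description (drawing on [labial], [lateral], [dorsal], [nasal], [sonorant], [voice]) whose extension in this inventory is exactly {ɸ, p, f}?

[−voice, +labial]

The class [−voice], [+labial] has exactly /ɸ, p, f/ as its extension in this inventory. No smaller conjunction from the listed features achieves this: [+labial] alone would also admit /w, β, ɱ, b, …/; [−voice] alone would also admit /ʂ, θ, χ, q, …/; and checking the remaining single features turns up none with this extension.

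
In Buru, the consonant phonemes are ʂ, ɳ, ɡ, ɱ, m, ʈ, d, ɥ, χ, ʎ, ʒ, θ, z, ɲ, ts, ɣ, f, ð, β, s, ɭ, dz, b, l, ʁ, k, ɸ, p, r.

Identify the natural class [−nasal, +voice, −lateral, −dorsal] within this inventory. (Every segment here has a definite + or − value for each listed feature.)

Checking each segment against [−nasal], [+voice], [−lateral], [−dorsal]: /d/ (voiced alveolar stop), /ʒ/ (voiced postalveolar fricative), /z/ (voiced alveolar fricative), /ð/ (voiced dental fricative), /β/ (voiced bilabial fricative), /dz/ (voiced alveolar affricate), among others, satisfy every feature; every other segment in the inventory fails at least one.

d, ʒ, z, ð, β, dz, b, r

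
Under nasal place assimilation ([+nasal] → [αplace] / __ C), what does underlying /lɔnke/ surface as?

/n/ sits before the [+dorsal] consonant /k/, so it takes on [+dorsal] and surfaces as /ŋ/. The rest of the form is unaffected: [lɔŋke].

[lɔŋke]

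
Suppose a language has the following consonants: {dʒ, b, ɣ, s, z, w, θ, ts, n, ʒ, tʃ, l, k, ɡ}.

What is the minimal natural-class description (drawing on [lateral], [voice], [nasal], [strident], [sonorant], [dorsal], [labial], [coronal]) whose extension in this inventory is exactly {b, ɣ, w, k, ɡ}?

The target set is precisely the extension of [−coronal] in this inventory.

[−coronal]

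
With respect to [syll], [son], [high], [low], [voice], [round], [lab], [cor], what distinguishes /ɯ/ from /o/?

The two segments share [+syllabic], [+sonorant], [−low], [+voice], [−coronal]. The only features from the list on which they differ: /ɯ/ is [−labial] while /o/ is [+labial]; /ɯ/ is [−round] while /o/ is [+round]; /ɯ/ is [+high] while /o/ is [−high].

[labial], [round], [high]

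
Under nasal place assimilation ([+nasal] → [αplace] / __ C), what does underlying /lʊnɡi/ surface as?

In /lʊnɡi/, the nasal /n/ precedes /ɡ/, which is [+dorsal]. The nasal assimilates in place, becoming the [+dorsal] nasal /ŋ/. The surface form is [lʊŋɡi].

[lʊŋɡi]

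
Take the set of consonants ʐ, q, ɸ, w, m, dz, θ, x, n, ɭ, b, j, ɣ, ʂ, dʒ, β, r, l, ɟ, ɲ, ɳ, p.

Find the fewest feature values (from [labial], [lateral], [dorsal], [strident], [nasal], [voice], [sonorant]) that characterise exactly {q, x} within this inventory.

[−voice, +dorsal]

/q, x/ are all [−voice], [+dorsal], and no other segment in the inventory matches both values. Dropping any one of them over-generates: [+dorsal] alone would also admit /w, j, ɣ, ɟ, …/; [−voice] alone would also admit /ɸ, θ, ʂ, p/. No other single listed feature picks out exactly this set either, so fewer than two features will not do.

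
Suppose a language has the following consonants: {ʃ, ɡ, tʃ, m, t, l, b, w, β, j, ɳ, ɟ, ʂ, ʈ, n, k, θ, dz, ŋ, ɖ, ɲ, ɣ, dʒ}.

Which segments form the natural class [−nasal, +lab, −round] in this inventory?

Checking each segment against [−nasal], [+labial], [−round]: /b/ (voiced bilabial stop), /β/ (voiced bilabial fricative) satisfy every feature; every other segment in the inventory fails at least one.

b, β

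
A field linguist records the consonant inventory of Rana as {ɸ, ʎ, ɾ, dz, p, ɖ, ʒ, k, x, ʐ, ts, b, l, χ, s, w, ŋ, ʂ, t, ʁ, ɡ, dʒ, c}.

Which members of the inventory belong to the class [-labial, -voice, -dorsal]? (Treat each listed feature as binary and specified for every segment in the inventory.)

ts, s, ʂ, t

The [-labial] segments are /ʎ, ɾ, dz, ɖ, ʒ, k, x, ʐ, ts, l, χ, s, ŋ, ʂ, t, ʁ, ɡ, dʒ, c/.
Among these, [-voice] gives /k, x, ts, χ, s, ʂ, t, c/.
Then [-dorsal] leaves /ts, s, ʂ, t/.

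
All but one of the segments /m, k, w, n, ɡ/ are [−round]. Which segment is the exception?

w

/w/ is the labial-velar glide, which is [+round]; the rest — /ɡ, m, n, k/ — are [−round].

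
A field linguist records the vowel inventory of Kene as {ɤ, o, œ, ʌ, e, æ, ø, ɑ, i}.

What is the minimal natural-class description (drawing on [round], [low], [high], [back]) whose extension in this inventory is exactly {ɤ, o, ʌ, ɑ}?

[+back]

Every target segment is [+back] and no other inventory member is, so one feature is enough.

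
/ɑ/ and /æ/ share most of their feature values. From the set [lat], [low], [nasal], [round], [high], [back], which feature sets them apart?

[back]

The two segments share [-lateral], [+low], [-nasal], [-round], [-high]. The only feature from the list on which they differ: /ɑ/ is [+back] while /æ/ is [-back].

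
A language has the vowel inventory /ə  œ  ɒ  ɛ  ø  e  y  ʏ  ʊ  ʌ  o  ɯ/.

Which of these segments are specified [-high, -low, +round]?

œ, ø, o

Eliminate segments failing any feature: /ə, ɛ, e, ʌ/ are [-round]; /ɒ/ is [+low]; /y, ʏ, ʊ, ɯ/ are [+high]. The remaining /œ, ø, o/ satisfy [-high], [-low], [+round].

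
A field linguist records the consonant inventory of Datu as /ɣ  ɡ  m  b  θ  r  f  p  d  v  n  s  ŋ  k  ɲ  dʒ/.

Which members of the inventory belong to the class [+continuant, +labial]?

f, v

Checking each segment against [+continuant], [+labial]: /f/ (voiceless labiodental fricative), /v/ (voiced labiodental fricative) satisfy every feature; every other segment in the inventory fails at least one.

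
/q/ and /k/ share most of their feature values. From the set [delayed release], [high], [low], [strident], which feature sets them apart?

The two segments share [−delayed release], [−low], [−strident]. The only feature from the list on which they differ: /q/ is [−high] while /k/ is [+high].

[high]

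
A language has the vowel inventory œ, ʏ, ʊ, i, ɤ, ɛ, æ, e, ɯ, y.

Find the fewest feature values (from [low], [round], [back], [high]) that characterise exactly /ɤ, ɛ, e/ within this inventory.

/ɤ, ɛ, e/ are all [−high], [−low], [−round], and no other segment in the inventory matches all three values. Dropping any one of them over-generates: [−low, −round] alone would also admit /i, ɯ/; [−high, −round] alone would also admit /æ/; [−high, −low] alone would also admit /œ/. No other combination of two listed features picks out exactly this set either, so fewer than three features will not do.

[−high, −low, −round]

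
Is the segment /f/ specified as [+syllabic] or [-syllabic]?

[-syllabic]

As the voiceless labiodental fricative, /f/ is [-syllabic].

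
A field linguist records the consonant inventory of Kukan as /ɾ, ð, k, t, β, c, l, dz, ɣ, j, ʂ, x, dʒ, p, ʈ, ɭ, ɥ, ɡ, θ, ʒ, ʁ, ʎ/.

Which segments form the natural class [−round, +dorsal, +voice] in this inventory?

Eliminate segments failing any feature: /ɾ, ð, t, β, l, dz, ʂ, dʒ, p, ʈ, ɭ, θ, ʒ/ are [−dorsal]; /k, c, x/ are [−voice]; /ɥ/ is [+round]. The remaining /ɣ, j, ɡ, ʁ, ʎ/ satisfy [−round], [+dorsal], [+voice].

ɣ, j, ɡ, ʁ, ʎ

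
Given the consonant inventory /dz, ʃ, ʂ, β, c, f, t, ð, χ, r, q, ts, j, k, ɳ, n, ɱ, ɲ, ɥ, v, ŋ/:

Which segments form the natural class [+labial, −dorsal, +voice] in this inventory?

β, ɱ, v

Eliminate segments failing any feature: /dz, ʃ, ʂ, c, t, ð, χ, r, q, ts, j, k, ɳ, n, ɲ, ŋ/ are [−labial]; /f/ is [−voice]; /ɥ/ is [+dorsal]. The remaining /β, ɱ, v/ satisfy [+labial], [−dorsal], [+voice].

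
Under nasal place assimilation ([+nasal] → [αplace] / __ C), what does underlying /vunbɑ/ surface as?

/n/ sits before the [+labial] consonant /b/, so it takes on [+labial] and surfaces as /m/. The rest of the form is unaffected: [vumbɑ].

[vumbɑ]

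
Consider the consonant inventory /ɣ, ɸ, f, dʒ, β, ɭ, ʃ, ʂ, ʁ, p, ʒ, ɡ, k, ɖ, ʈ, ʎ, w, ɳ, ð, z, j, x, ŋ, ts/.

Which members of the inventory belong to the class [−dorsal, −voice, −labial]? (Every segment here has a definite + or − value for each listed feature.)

ʃ, ʂ, ʈ, ts

Checking each segment against [−dorsal], [−voice], [−labial]: /ʃ/ (voiceless postalveolar fricative), /ʂ/ (voiceless retroflex fricative), /ʈ/ (voiceless retroflex stop), /ts/ (voiceless alveolar affricate) satisfy every feature; every other segment in the inventory fails at least one.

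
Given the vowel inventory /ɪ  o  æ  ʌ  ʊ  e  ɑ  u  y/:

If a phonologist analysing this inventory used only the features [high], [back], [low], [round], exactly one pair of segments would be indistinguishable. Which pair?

ʊ, u

Both /ʊ/ and /u/ are [+high], [+back], [−low], [+round]. Since the list omits [tense] — which does distinguish the high back rounded lax vowel from the high back rounded tense vowel — this pair collapses; all other pairs remain distinct.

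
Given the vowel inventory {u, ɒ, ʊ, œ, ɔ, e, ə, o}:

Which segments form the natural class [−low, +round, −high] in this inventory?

œ, ɔ, o

Eliminate segments failing any feature: /u, ʊ/ are [+high]; /ɒ/ is [+low]; /e, ə/ are [−round]. The remaining /œ, ɔ, o/ satisfy [−low], [+round], [−high].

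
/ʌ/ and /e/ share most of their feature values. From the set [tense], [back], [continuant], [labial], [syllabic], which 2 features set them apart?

[back], [tense]

The two segments share [+continuant], [−labial], [+syllabic]. The only features from the list on which they differ: /ʌ/ is [+back] while /e/ is [−back]; /ʌ/ is [−tense] while /e/ is [+tense].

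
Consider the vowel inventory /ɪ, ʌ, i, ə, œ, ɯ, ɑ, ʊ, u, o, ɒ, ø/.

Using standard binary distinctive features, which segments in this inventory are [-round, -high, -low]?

Checking each segment against [-round], [-high], [-low]: /ʌ/ (mid back unrounded lax vowel), /ə/ (mid central vowel (schwa)) satisfy every feature; every other segment in the inventory fails at least one.

ʌ, ə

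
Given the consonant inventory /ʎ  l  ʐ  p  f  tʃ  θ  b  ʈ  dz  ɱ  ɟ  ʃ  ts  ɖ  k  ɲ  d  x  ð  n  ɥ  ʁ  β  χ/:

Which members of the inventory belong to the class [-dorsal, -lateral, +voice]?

Eliminate segments failing any feature: /ʎ, ɟ, k, ɲ, x, ɥ, ʁ, χ/ are [+dorsal]; /l/ is [+lateral]; /p, f, tʃ, θ, ʈ, ʃ, ts/ are [-voice]. The remaining /ʐ, b, dz, ɱ, ɖ, d, ð, n, β/ satisfy [-dorsal], [-lateral], [+voice].

ʐ, b, dz, ɱ, ɖ, d, ð, n, β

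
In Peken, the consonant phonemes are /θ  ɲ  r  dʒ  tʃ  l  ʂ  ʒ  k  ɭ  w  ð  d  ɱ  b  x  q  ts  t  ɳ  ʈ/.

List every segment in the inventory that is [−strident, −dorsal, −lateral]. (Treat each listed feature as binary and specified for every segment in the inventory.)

Eliminate segments failing any feature: /ɲ, k, w, x, q/ are [+dorsal]; /dʒ, tʃ, ʂ, ʒ, ts/ are [+strident]; /l, ɭ/ are [+lateral]. The remaining /θ, r, ð, d, ɱ, b, t, ɳ, ʈ/ satisfy [−strident], [−dorsal], [−lateral].

θ, r, ð, d, ɱ, b, t, ɳ, ʈ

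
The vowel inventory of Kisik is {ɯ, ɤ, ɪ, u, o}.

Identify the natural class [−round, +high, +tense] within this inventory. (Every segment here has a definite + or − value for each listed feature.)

Eliminate segments failing any feature: /ɤ/ is [−high]; /ɪ/ is [−tense]; /u, o/ are [+round]. The remaining /ɯ/ satisfy [−round], [+high], [+tense].

ɯ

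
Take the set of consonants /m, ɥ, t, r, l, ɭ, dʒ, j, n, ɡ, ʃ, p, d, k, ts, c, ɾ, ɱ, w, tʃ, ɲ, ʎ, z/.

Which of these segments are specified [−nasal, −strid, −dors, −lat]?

Eliminate segments failing any feature: /m, n, ɱ, ɲ/ are [+nasal]; /ɥ, j, ɡ, k, c, w, ʎ/ are [+dorsal]; /l, ɭ/ are [+lateral]; /dʒ, ʃ, ts, tʃ, z/ are [+strident]. The remaining /t, r, p, d, ɾ/ satisfy [−nasal], [−strident], [−dorsal], [−lateral].

t, r, p, d, ɾ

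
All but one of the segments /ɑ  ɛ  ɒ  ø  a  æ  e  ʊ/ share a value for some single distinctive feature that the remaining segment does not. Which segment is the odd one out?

ʊ

The remaining segments after removing /ʊ/ share [-high]; /ʊ/ (high back rounded lax vowel) is [+high]. For every other candidate removal, the leftover set fails to share any single feature value that the removed segment lacks.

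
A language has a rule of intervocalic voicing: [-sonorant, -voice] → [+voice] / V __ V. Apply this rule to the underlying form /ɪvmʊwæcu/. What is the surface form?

[ɪvmʊwæɟu]

/c/ satisfies [-sonorant, -voice] and sits in V __ V. The [+voice] counterpart of the voiceless palatal stop is /ɟ/. Other segments in /ɪvmʊwæcu/ either fail the structural description or are not in the environment, so the surface form is [ɪvmʊwæɟu].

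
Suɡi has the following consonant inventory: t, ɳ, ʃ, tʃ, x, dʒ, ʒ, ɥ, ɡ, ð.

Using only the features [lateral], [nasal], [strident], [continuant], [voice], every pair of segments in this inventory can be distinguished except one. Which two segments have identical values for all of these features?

/ð/ (voiced dental fricative) and /ɥ/ (labial-palatal glide) are both [-lateral], [-nasal], [-strident], [+continuant], [+voice], so none of the listed features separates them. (They do differ in [sonorant], [labial], [round] and [dorsal], which are not among the given features.) Every other pair in the inventory differs on at least one listed feature.

ð, ɥ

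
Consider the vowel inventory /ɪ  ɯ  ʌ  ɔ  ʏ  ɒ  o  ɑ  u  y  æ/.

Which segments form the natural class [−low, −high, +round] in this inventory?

Checking each segment against [−low], [−high], [+round]: /ɔ/ (mid back rounded lax vowel), /o/ (mid back rounded tense vowel) satisfy every feature; every other segment in the inventory fails at least one.

ɔ, o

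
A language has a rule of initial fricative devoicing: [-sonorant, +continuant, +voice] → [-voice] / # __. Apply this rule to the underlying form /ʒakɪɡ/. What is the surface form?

[ʃakɪɡ]

The only segment in the rule's environment that also matches [-sonorant, +continuant, +voice] is /ʒ/. Applying [-voice] turns the voiced postalveolar fricative into /ʃ/ (voiceless postalveolar fricative), giving [ʃakɪɡ].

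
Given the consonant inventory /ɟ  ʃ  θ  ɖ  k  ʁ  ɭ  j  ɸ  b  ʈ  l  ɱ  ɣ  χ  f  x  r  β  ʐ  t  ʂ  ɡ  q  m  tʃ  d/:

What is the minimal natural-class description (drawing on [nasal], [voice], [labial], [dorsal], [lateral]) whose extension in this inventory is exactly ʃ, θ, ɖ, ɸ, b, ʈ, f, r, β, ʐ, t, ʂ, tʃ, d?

[−nasal, −lateral, −dorsal]

/ʃ, θ, ɖ, ɸ, b, ʈ, f, r, β, ʐ, t, ʂ, tʃ, d/ are all [−nasal], [−lateral], [−dorsal], and no other segment in the inventory matches all three values. Dropping any one of them over-generates: [−lateral, −dorsal] alone would also admit /ɱ, m/; [−nasal, −dorsal] alone would also admit /ɭ, l/; [−nasal, −lateral] alone would also admit /ɟ, k, ʁ, j, …/. No other combination of two listed features picks out exactly this set either, so fewer than three features will not do.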